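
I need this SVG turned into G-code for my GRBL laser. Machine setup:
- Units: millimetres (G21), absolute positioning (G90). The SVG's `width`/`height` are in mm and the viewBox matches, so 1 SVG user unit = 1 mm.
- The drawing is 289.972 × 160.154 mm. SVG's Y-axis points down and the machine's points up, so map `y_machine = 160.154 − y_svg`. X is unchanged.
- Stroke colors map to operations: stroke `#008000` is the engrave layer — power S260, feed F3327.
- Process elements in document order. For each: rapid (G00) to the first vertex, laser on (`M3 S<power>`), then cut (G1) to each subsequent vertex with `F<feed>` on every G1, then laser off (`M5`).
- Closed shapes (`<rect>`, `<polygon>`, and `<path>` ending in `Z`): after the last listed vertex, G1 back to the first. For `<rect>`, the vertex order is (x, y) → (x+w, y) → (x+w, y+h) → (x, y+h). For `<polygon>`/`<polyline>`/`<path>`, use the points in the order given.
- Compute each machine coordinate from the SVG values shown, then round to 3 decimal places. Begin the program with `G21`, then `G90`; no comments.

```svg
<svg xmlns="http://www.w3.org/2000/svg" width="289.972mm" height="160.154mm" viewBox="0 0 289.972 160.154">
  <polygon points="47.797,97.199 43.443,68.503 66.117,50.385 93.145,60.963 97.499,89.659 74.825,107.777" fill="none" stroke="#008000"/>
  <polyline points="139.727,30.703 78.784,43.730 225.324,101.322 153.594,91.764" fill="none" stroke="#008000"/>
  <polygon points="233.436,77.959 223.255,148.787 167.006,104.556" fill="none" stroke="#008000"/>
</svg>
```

G21
G90
G00 X47.797 Y62.955
M3 S260
G1 X43.443 Y91.651 F3327
G1 X66.117 Y109.769 F3327
G1 X93.145 Y99.191 F3327
G1 X97.499 Y70.495 F3327
G1 X74.825 Y52.377 F3327
G1 X47.797 Y62.955 F3327
M5
G00 X139.727 Y129.451
M3 S260
G1 X78.784 Y116.424 F3327
G1 X225.324 Y58.832 F3327
G1 X153.594 Y68.390 F3327
M5
G00 X233.436 Y82.195
M3 S260
G1 X223.255 Y11.367 F3327
G1 X167.006 Y55.598 F3327
G1 X233.436 Y82.195 F3327
M5

Since the viewBox matches the mm dimensions, user units are millimetres directly. The only transform is the Y-flip y_m = 160.154 − y_svg.

Shape 1 is a regular polygon drawn with `<polygon>`. Its stroke #008000 means engrave at S260, F3327. After flipping Y the toolpath is (47.797,62.955) → (43.443,91.651) → (66.117,109.769) → (93.145,99.191) → (97.499,70.495) → (74.825,52.377) → (47.797,62.955), returning to the start.

Shape 2 is a open polyline drawn with `<polyline>`. Its stroke #008000 means engrave at S260, F3327. After flipping Y the toolpath is (139.727,129.451) → (78.784,116.424) → (225.324,58.832) → (153.594,68.390).

Shape 3 is a regular polygon drawn with `<polygon>`. Its stroke #008000 means engrave at S260, F3327. After flipping Y the toolpath is (233.436,82.195) → (223.255,11.367) → (167.006,55.598) → (233.436,82.195), returning to the start.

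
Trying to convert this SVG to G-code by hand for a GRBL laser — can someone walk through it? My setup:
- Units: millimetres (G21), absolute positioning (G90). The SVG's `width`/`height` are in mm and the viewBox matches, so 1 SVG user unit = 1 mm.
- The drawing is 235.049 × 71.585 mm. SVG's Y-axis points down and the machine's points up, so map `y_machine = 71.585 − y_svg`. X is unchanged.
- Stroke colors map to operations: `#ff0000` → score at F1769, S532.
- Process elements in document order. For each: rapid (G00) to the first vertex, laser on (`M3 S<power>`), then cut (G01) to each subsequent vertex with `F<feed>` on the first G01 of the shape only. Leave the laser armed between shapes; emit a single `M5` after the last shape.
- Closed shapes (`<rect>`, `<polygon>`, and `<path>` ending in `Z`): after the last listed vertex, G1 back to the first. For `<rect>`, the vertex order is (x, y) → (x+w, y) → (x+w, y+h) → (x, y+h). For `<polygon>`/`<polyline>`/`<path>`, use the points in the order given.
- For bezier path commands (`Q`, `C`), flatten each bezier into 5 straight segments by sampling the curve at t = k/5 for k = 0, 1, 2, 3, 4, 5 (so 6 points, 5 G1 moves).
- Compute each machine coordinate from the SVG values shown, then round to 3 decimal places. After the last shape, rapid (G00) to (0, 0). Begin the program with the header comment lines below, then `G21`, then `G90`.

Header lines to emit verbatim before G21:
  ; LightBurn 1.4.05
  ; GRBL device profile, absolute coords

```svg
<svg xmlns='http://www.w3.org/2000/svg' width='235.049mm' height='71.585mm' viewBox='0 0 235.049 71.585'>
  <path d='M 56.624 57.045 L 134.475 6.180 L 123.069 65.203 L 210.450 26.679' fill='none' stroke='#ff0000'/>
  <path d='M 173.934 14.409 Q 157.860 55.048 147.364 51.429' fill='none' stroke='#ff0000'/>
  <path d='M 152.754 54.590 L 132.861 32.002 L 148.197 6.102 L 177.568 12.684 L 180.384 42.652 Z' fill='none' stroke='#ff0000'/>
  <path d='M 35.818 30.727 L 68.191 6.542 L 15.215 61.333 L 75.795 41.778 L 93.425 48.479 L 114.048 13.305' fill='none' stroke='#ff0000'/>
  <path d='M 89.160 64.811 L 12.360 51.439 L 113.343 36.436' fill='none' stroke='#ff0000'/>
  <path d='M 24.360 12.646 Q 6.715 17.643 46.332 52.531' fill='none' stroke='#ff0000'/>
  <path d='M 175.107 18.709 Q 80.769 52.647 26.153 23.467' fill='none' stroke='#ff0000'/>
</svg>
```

viewBox `0 0 235.049 71.585` with mm width/height → 1 unit = 1 mm. Flip: y_m = 71.585 − y_svg.

**Shape 1** — `<path>` open polyline, stroke `#ff0000` → score (S532, F1769). Machine vertices: (56.624,14.540) → (134.475,65.405) → (123.069,6.382) → (210.450,44.906). Open path.

**Shape 2** — `<path>` quadratic bezier, stroke `#ff0000` → score (S532, F1769). Control points (SVG): P0=(173.934,14.409), P1=(157.860,55.048), P2=(147.364,51.429); sampled at t=k/5. Machine vertices: (173.934,57.176) → (167.728,42.691) → (161.967,31.746) → (156.653,24.342) → (151.786,20.479) → (147.364,20.156). Open path.

**Shape 3** — `<path>` regular polygon, stroke `#ff0000` → score (S532, F1769). Machine vertices: (152.754,16.995) → (132.861,39.583) → (148.197,65.483) → (177.568,58.901) → (180.384,28.933) → (152.754,16.995). Closed: final G1 returns to the first vertex.

**Shape 4** — `<path>` open polyline, stroke `#ff0000` → score (S532, F1769). Machine vertices: (35.818,40.858) → (68.191,65.043) → (15.215,10.252) → (75.795,29.807) → (93.425,23.106) → (114.048,58.280). Open path.

**Shape 5** — `<path>` open polyline, stroke `#ff0000` → score (S532, F1769). Machine vertices: (89.160,6.774) → (12.360,20.146) → (113.343,35.149). Open path.

**Shape 6** — `<path>` quadratic bezier, stroke `#ff0000` → score (S532, F1769). Control points (SVG): P0=(24.360,12.646), P1=(6.715,17.643), P2=(46.332,52.531); sampled at t=k/5. Machine vertices: (24.360,58.939) → (19.592,55.745) → (19.406,50.159) → (23.800,42.182) → (32.776,31.814) → (46.332,19.054). Open path.

**Shape 7** — `<path>` quadratic bezier, stroke `#ff0000` → score (S532, F1769). Control points (SVG): P0=(175.107,18.709), P1=(80.769,52.647), P2=(26.153,23.467); sampled at t=k/5. Machine vertices: (175.107,52.876) → (138.961,41.826) → (105.992,35.824) → (76.201,34.873) → (49.588,38.971) → (26.153,48.118). Open path.

; LightBurn 1.4.05
; GRBL device profile, absolute coords
G21
G90
G00 X56.624 Y14.540
M3 S532
G01 X134.475 Y65.405 F1769
G01 X123.069 Y6.382
G01 X210.450 Y44.906
G00 X173.934 Y57.176
M3 S532
G01 X167.728 Y42.691 F1769
G01 X161.967 Y31.746
G01 X156.653 Y24.342
G01 X151.786 Y20.479
G01 X147.364 Y20.156
G00 X152.754 Y16.995
M3 S532
G01 X132.861 Y39.583 F1769
G01 X148.197 Y65.483
G01 X177.568 Y58.901
G01 X180.384 Y28.933
G01 X152.754 Y16.995
G00 X35.818 Y40.858
M3 S532
G01 X68.191 Y65.043 F1769
G01 X15.215 Y10.252
G01 X75.795 Y29.807
G01 X93.425 Y23.106
G01 X114.048 Y58.280
G00 X89.160 Y6.774
M3 S532
G01 X12.360 Y20.146 F1769
G01 X113.343 Y35.149
G00 X24.360 Y58.939
M3 S532
G01 X19.592 Y55.745 F1769
G01 X19.406 Y50.159
G01 X23.800 Y42.182
G01 X32.776 Y31.814
G01 X46.332 Y19.054
G00 X175.107 Y52.876
M3 S532
G01 X138.961 Y41.826 F1769
G01 X105.992 Y35.824
G01 X76.201 Y34.873
G01 X49.588 Y38.971
G01 X26.153 Y48.118
M5
G00 X0.000 Y0.000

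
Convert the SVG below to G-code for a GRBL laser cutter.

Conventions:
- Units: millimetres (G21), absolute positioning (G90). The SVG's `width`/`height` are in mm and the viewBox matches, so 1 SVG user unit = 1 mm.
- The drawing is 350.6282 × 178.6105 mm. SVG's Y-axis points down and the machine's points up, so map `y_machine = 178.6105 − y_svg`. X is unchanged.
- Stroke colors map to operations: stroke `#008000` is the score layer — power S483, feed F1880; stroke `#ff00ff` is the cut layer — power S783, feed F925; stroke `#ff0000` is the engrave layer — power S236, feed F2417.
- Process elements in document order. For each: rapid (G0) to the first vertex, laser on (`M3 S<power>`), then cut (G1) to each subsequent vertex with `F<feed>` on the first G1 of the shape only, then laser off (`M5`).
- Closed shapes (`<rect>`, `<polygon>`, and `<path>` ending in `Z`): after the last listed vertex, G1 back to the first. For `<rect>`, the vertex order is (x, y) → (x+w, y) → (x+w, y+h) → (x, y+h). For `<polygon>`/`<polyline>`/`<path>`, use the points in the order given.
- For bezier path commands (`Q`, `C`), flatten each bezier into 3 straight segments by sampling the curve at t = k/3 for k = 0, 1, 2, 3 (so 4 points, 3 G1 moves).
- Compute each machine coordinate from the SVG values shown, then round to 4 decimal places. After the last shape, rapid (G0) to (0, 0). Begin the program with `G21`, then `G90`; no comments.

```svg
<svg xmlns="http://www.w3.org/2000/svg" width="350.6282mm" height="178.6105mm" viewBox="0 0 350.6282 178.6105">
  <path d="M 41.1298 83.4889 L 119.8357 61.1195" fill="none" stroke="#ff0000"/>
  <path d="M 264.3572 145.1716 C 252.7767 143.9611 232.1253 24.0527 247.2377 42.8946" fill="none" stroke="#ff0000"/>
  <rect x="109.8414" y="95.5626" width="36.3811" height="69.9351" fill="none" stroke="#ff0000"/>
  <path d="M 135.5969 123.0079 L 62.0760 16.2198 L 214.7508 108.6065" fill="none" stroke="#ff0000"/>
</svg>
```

G21
G90
G0 X41.1298 Y95.1216
M3 S236
G1 X119.8357 Y117.4910 F2417
M5
G0 X264.3572 Y33.4389
M3 S236
G1 X251.4136 Y64.6802 F2417
G1 X242.3860 Y117.8428
G1 X247.2377 Y135.7159
M5
G0 X109.8414 Y83.0479
M3 S236
G1 X146.2225 Y83.0479 F2417
G1 X146.2225 Y13.1128
G1 X109.8414 Y13.1128
G1 X109.8414 Y83.0479
M5
G0 X135.5969 Y55.6026
M3 S236
G1 X62.0760 Y162.3907 F2417
G1 X214.7508 Y70.0040
M5
G0 X0.0000 Y0.0000

1 u = 1 mm; y_m = 178.6105 − y.

[1] `<path>` line segment, #ff0000→engrave S236 F2417: (41.1298,95.1216) → (119.8357,117.4910)

[2] `<path>` cubic bezier, #ff0000→engrave S236 F2417: (264.3572,33.4389) → (251.4136,64.6802) → (242.3860,117.8428) → (247.2377,135.7159)

[3] `<rect>` rectangle, #ff0000→engrave S236 F2417: (109.8414,83.0479) → (146.2225,83.0479) → (146.2225,13.1128) → (109.8414,13.1128) → (109.8414,83.0479) (closed)

[4] `<path>` open polyline, #ff0000→engrave S236 F2417: (135.5969,55.6026) → (62.0760,162.3907) → (214.7508,70.0040)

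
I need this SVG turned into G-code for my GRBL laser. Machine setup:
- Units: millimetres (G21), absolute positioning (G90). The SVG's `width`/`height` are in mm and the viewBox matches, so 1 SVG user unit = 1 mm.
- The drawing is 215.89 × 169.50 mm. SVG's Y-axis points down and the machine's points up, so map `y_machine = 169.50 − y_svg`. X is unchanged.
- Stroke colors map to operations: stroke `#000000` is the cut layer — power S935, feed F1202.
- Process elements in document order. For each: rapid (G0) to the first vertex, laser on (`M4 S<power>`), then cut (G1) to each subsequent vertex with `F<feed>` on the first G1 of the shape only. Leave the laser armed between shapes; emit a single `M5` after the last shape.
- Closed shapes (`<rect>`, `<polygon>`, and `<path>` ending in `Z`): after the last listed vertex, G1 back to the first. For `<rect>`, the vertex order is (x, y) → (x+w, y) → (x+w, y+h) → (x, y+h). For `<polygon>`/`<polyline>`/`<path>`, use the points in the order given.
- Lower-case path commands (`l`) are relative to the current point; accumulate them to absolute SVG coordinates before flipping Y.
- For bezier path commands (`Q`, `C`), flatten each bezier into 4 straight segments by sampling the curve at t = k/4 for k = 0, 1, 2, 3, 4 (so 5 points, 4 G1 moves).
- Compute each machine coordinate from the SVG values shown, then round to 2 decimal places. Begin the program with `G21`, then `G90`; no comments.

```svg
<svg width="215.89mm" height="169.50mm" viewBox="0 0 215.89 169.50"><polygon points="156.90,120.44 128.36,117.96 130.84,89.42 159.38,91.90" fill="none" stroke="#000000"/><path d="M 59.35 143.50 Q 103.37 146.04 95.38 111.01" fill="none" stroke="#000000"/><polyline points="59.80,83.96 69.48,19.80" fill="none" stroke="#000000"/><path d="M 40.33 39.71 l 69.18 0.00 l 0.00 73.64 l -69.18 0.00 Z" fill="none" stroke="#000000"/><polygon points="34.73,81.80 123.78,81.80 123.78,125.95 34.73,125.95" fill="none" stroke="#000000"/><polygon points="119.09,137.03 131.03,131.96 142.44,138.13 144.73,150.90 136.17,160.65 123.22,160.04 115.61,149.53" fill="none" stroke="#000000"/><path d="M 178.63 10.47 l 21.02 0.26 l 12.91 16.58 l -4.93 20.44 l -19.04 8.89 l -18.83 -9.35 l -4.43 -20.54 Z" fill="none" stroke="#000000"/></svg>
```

G21
G90
G0 X156.90 Y49.06
M4 S935
G1 X128.36 Y51.54 F1202
G1 X130.84 Y80.08
G1 X159.38 Y77.60
G1 X156.90 Y49.06
G0 X59.35 Y26.00
M4 S935
G1 X78.11 Y27.08 F1202
G1 X90.37 Y32.85
G1 X96.12 Y43.32
G1 X95.38 Y58.49
G0 X59.80 Y85.54
M4 S935
G1 X69.48 Y149.70 F1202
G0 X40.33 Y129.79
M4 S935
G1 X109.51 Y129.79 F1202
G1 X109.51 Y56.15
G1 X40.33 Y56.15
G1 X40.33 Y129.79
G0 X34.73 Y87.70
M4 S935
G1 X123.78 Y87.70 F1202
G1 X123.78 Y43.55
G1 X34.73 Y43.55
G1 X34.73 Y87.70
G0 X119.09 Y32.47
M4 S935
G1 X131.03 Y37.54 F1202
G1 X142.44 Y31.37
G1 X144.73 Y18.60
G1 X136.17 Y8.85
G1 X123.22 Y9.46
G1 X115.61 Y19.97
G1 X119.09 Y32.47
G0 X178.63 Y159.03
M4 S935
G1 X199.65 Y158.77 F1202
G1 X212.56 Y142.19
G1 X207.63 Y121.75
G1 X188.59 Y112.86
G1 X169.76 Y122.21
G1 X165.33 Y142.75
G1 X178.63 Y159.03
M5

viewBox `0 0 215.89 169.50` with mm width/height → 1 unit = 1 mm. Flip: y_m = 169.50 − y_svg.

**Shape 1** — `<polygon>` regular polygon, stroke `#000000` → cut (S935, F1202). Machine vertices: (156.90,49.06) → (128.36,51.54) → (130.84,80.08) → (159.38,77.60) → (156.90,49.06). Closed: final G1 returns to the first vertex.

**Shape 2** — `<path>` quadratic bezier, stroke `#000000` → cut (S935, F1202). Control points (SVG): P0=(59.35,143.50), P1=(103.37,146.04), P2=(95.38,111.01); sampled at t=k/4. Machine vertices: (59.35,26.00) → (78.11,27.08) → (90.37,32.85) → (96.12,43.32) → (95.38,58.49). Open path.

**Shape 3** — `<polyline>` line segment, stroke `#000000` → cut (S935, F1202). Machine vertices: (59.80,85.54) → (69.48,149.70). Open path.

**Shape 4** — `<path>` rectangle, stroke `#000000` → cut (S935, F1202). Machine vertices: (40.33,129.79) → (109.51,129.79) → (109.51,56.15) → (40.33,56.15) → (40.33,129.79). Closed: final G1 returns to the first vertex.

**Shape 5** — `<polygon>` rectangle, stroke `#000000` → cut (S935, F1202). Machine vertices: (34.73,87.70) → (123.78,87.70) → (123.78,43.55) → (34.73,43.55) → (34.73,87.70). Closed: final G1 returns to the first vertex.

**Shape 6** — `<polygon>` regular polygon, stroke `#000000` → cut (S935, F1202). Machine vertices: (119.09,32.47) → (131.03,37.54) → (142.44,31.37) → (144.73,18.60) → (136.17,8.85) → (123.22,9.46) → (115.61,19.97) → (119.09,32.47). Closed: final G1 returns to the first vertex.

**Shape 7** — `<path>` regular polygon, stroke `#000000` → cut (S935, F1202). Machine vertices: (178.63,159.03) → (199.65,158.77) → (212.56,142.19) → (207.63,121.75) → (188.59,112.86) → (169.76,122.21) → (165.33,142.75) → (178.63,159.03). Closed: final G1 returns to the first vertex.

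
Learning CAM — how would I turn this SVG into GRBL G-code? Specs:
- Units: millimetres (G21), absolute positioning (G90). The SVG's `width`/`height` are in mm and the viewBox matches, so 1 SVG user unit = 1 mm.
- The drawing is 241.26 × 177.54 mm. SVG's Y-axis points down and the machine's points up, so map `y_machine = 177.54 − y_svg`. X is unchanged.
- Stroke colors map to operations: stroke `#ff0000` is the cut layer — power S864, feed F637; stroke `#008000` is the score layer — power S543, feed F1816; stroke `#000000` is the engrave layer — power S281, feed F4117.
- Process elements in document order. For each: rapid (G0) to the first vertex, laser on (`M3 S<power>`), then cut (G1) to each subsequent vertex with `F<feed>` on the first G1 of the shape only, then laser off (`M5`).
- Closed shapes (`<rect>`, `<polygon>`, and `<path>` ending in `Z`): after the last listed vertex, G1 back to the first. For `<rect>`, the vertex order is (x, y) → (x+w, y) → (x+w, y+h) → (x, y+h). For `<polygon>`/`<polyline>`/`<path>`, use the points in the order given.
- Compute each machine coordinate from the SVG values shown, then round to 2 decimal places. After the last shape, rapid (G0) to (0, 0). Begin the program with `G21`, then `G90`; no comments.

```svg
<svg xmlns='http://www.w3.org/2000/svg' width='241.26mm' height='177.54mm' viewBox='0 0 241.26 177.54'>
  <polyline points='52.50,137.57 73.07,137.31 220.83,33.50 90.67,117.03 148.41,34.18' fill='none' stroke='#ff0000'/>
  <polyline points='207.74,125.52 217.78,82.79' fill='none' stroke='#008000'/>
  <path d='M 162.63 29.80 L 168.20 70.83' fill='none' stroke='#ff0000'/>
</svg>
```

G21
G90
G0 X52.50 Y39.97
M3 S864
G1 X73.07 Y40.23 F637
G1 X220.83 Y144.04
G1 X90.67 Y60.51
G1 X148.41 Y143.36
M5
G0 X207.74 Y52.02
M3 S543
G1 X217.78 Y94.75 F1816
M5
G0 X162.63 Y147.74
M3 S864
G1 X168.20 Y106.71 F637
M5
G0 X0.00 Y0.00

viewBox `0 0 241.26 177.54` with mm width/height → 1 unit = 1 mm. Flip: y_m = 177.54 − y_svg.

**Shape 1** — `<polyline>` open polyline, stroke `#ff0000` → cut (S864, F637). Machine vertices: (52.50,39.97) → (73.07,40.23) → (220.83,144.04) → (90.67,60.51) → (148.41,143.36). Open path.

**Shape 2** — `<polyline>` line segment, stroke `#008000` → score (S543, F1816). Machine vertices: (207.74,52.02) → (217.78,94.75). Open path.

**Shape 3** — `<path>` line segment, stroke `#ff0000` → cut (S864, F637). Machine vertices: (162.63,147.74) → (168.20,106.71). Open path.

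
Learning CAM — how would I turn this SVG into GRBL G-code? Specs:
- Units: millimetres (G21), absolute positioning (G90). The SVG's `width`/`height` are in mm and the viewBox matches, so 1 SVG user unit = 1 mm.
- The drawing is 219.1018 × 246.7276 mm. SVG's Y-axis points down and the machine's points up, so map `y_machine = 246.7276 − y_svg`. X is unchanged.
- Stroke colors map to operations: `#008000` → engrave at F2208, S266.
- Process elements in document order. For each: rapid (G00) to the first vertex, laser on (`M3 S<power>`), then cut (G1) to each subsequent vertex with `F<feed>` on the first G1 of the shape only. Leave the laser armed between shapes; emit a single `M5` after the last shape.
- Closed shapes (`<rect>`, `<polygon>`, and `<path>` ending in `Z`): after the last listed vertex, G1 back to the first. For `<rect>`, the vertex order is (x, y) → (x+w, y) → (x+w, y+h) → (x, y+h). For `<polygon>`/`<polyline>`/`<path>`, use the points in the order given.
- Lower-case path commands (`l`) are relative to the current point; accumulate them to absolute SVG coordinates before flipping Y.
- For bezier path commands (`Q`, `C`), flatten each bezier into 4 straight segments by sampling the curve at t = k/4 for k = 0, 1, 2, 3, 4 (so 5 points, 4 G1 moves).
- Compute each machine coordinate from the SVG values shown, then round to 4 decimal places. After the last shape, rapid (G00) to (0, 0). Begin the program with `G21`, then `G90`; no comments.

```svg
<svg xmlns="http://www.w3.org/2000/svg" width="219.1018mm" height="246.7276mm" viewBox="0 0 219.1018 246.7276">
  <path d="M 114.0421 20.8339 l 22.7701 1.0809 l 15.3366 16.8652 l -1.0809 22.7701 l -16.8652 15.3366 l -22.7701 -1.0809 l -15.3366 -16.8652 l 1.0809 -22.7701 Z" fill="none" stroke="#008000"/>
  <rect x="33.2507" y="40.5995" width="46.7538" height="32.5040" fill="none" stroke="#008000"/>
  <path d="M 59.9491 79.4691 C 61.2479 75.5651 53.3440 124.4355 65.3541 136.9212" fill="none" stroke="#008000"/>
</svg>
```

viewBox `0 0 219.1018 246.7276` with mm width/height → 1 unit = 1 mm. Flip: y_m = 246.7276 − y_svg.

**Shape 1** — `<path>` regular polygon, stroke `#008000` → engrave (S266, F2208). Machine vertices: (114.0421,225.8937) → (136.8122,224.8128) → (152.1488,207.9476) → (151.0679,185.1775) → (134.2027,169.8409) → (111.4326,170.9218) → (96.0960,187.7870) → (97.1769,210.5571) → (114.0421,225.8937). Closed: final G1 returns to the first vertex.

**Shape 2** — `<rect>` rectangle, stroke `#008000` → engrave (S266, F2208). Machine vertices: (33.2507,206.1281) → (80.0045,206.1281) → (80.0045,173.6241) → (33.2507,173.6241) → (33.2507,206.1281). Closed: final G1 returns to the first vertex.

**Shape 3** — `<path>` cubic bezier, stroke `#008000` → engrave (S266, F2208). Control points (SVG): P0=(59.9491,79.4691), P1=(61.2479,75.5651), P2=(53.3440,124.4355), P3=(65.3541,136.9212); sampled at t=k/4. Machine vertices: (59.9491,167.2585) → (59.6526,161.6844) → (58.6349,144.6786) → (59.6255,124.5997) → (65.3541,109.8064). Open path.

G21
G90
G00 X114.0421 Y225.8937
M3 S266
G1 X136.8122 Y224.8128 F2208
G1 X152.1488 Y207.9476
G1 X151.0679 Y185.1775
G1 X134.2027 Y169.8409
G1 X111.4326 Y170.9218
G1 X96.0960 Y187.7870
G1 X97.1769 Y210.5571
G1 X114.0421 Y225.8937
G00 X33.2507 Y206.1281
M3 S266
G1 X80.0045 Y206.1281 F2208
G1 X80.0045 Y173.6241
G1 X33.2507 Y173.6241
G1 X33.2507 Y206.1281
G00 X59.9491 Y167.2585
M3 S266
G1 X59.6526 Y161.6844 F2208
G1 X58.6349 Y144.6786
G1 X59.6255 Y124.5997
G1 X65.3541 Y109.8064
M5
G00 X0.0000 Y0.0000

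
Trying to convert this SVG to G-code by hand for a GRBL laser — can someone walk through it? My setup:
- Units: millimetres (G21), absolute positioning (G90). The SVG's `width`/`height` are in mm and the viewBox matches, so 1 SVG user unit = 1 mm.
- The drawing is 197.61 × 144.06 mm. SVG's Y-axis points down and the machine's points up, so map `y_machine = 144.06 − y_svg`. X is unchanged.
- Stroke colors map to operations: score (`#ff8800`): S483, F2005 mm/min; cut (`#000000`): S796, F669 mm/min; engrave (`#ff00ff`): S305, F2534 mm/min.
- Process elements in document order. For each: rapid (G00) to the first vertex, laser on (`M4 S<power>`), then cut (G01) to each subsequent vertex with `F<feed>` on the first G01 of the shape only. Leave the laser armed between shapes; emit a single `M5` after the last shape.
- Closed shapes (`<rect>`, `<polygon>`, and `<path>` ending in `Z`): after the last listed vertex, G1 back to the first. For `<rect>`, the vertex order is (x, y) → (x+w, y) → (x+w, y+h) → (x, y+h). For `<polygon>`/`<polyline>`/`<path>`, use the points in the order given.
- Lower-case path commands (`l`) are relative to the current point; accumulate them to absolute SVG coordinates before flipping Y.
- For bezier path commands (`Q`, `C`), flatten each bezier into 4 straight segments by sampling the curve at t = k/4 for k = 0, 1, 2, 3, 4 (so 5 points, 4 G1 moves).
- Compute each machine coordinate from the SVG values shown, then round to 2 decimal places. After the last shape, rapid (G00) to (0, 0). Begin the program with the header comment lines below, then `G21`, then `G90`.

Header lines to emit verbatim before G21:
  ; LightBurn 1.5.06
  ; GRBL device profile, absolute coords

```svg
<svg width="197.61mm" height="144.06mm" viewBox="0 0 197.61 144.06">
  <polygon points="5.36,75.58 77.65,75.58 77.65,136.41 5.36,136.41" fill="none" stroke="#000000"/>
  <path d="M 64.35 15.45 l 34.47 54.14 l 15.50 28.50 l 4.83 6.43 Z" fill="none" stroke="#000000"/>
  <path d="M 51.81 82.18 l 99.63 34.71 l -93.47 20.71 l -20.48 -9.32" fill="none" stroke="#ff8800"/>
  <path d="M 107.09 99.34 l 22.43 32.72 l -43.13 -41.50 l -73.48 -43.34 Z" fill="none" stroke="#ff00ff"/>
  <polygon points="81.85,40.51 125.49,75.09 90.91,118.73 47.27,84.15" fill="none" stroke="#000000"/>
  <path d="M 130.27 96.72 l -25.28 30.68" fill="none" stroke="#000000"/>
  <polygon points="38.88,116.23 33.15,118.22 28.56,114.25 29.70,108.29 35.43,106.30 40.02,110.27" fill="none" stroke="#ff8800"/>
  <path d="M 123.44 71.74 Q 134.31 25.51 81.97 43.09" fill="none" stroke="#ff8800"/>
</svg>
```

; LightBurn 1.5.06
; GRBL device profile, absolute coords
G21
G90
G00 X5.36 Y68.48
M4 S796
G01 X77.65 Y68.48 F669
G01 X77.65 Y7.65
G01 X5.36 Y7.65
G01 X5.36 Y68.48
G00 X64.35 Y128.61
M4 S796
G01 X98.82 Y74.47 F669
G01 X114.32 Y45.97
G01 X119.15 Y39.54
G01 X64.35 Y128.61
G00 X51.81 Y61.88
M4 S483
G01 X151.44 Y27.17 F2005
G01 X57.97 Y6.46
G01 X37.49 Y15.78
G00 X107.09 Y44.72
M4 S305
G01 X129.52 Y12.00 F2534
G01 X86.39 Y53.50
G01 X12.91 Y96.84
G01 X107.09 Y44.72
G00 X81.85 Y103.55
M4 S796
G01 X125.49 Y68.97 F669
G01 X90.91 Y25.33
G01 X47.27 Y59.91
G01 X81.85 Y103.55
G00 X130.27 Y47.34
M4 S796
G01 X104.99 Y16.66 F669
G00 X38.88 Y27.83
M4 S483
G01 X33.15 Y25.84 F2005
G01 X28.56 Y29.81
G01 X29.70 Y35.77
G01 X35.43 Y37.76
G01 X40.02 Y33.79
G01 X38.88 Y27.83
G00 X123.44 Y72.32
M4 S483
G01 X124.92 Y91.45 F2005
G01 X118.51 Y102.60
G01 X104.19 Y105.77
G01 X81.97 Y100.97
M5
G00 X0.00 Y0.00

1 u = 1 mm; y_m = 144.06 − y.

[1] `<polygon>` rectangle, #000000→cut S796 F669: (5.36,68.48) → (77.65,68.48) → (77.65,7.65) → (5.36,7.65) → (5.36,68.48) (closed)

[2] `<path>` closed polygon, #000000→cut S796 F669: (64.35,128.61) → (98.82,74.47) → (114.32,45.97) → (119.15,39.54) → (64.35,128.61) (closed)

[3] `<path>` open polyline, #ff8800→score S483 F2005: (51.81,61.88) → (151.44,27.17) → (57.97,6.46) → (37.49,15.78)

[4] `<path>` closed polygon, #ff00ff→engrave S305 F2534: (107.09,44.72) → (129.52,12.00) → (86.39,53.50) → (12.91,96.84) → (107.09,44.72) (closed)

[5] `<polygon>` regular polygon, #000000→cut S796 F669: (81.85,103.55) → (125.49,68.97) → (90.91,25.33) → (47.27,59.91) → (81.85,103.55) (closed)

[6] `<path>` line segment, #000000→cut S796 F669: (130.27,47.34) → (104.99,16.66)

[7] `<polygon>` regular polygon, #ff8800→score S483 F2005: (38.88,27.83) → (33.15,25.84) → (28.56,29.81) → (29.70,35.77) → (35.43,37.76) → (40.02,33.79) → (38.88,27.83) (closed)

[8] `<path>` quadratic bezier, #ff8800→score S483 F2005: (123.44,72.32) → (124.92,91.45) → (118.51,102.60) → (104.19,105.77) → (81.97,100.97)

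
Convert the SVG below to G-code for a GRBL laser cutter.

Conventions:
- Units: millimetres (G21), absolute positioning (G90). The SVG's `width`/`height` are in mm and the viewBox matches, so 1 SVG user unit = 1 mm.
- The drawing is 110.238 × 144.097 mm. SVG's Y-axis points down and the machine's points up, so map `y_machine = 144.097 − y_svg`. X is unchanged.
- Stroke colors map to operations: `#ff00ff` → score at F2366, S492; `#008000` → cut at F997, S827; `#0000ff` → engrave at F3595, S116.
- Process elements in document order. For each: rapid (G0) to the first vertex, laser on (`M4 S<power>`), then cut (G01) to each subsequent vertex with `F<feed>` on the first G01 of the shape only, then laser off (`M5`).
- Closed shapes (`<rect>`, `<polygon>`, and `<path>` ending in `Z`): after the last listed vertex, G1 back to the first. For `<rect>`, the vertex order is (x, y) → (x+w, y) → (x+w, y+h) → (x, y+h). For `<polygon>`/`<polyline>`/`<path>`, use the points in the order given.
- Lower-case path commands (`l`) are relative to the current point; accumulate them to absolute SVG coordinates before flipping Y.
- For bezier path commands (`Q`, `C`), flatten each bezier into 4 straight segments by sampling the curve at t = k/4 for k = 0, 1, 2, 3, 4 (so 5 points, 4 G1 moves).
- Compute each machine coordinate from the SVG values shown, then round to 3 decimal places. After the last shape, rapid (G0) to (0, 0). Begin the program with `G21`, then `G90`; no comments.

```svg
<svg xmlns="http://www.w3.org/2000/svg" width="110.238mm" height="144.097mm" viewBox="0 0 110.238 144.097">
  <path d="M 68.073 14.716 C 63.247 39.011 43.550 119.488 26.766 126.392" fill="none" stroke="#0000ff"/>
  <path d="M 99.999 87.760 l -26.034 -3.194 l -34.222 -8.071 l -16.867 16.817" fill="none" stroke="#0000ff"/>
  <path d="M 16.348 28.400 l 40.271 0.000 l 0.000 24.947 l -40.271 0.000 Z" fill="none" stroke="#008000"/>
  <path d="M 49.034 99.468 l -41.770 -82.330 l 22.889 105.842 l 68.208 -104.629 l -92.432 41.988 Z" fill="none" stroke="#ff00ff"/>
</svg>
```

G21
G90
G0 X68.073 Y129.381
M4 S116
G01 X61.943 Y102.653 F3595
G01 X51.904 Y67.021
G01 X39.622 Y34.651
G01 X26.766 Y17.705
M5
G0 X99.999 Y56.337
M4 S116
G01 X73.965 Y59.531 F3595
G01 X39.743 Y67.602
G01 X22.876 Y50.785
M5
G0 X16.348 Y115.697
M4 S827
G01 X56.619 Y115.697 F997
G01 X56.619 Y90.750
G01 X16.348 Y90.750
G01 X16.348 Y115.697
M5
G0 X49.034 Y44.629
M4 S492
G01 X7.264 Y126.959 F2366
G01 X30.153 Y21.117
G01 X98.361 Y125.746
G01 X5.929 Y83.758
G01 X49.034 Y44.629
M5
G0 X0.000 Y0.000

viewBox `0 0 110.238 144.097` with mm width/height → 1 unit = 1 mm. Flip: y_m = 144.097 − y_svg.

**Shape 1** — `<path>` cubic bezier, stroke `#0000ff` → engrave (S116, F3595). Control points (SVG): P0=(68.073,14.716), P1=(63.247,39.011), P2=(43.550,119.488), P3=(26.766,126.392); sampled at t=k/4. Machine vertices: (68.073,129.381) → (61.943,102.653) → (51.904,67.021) → (39.622,34.651) → (26.766,17.705). Open path.

**Shape 2** — `<path>` open polyline, stroke `#0000ff` → engrave (S116, F3595). Machine vertices: (99.999,56.337) → (73.965,59.531) → (39.743,67.602) → (22.876,50.785). Open path.

**Shape 3** — `<path>` rectangle, stroke `#008000` → cut (S827, F997). Machine vertices: (16.348,115.697) → (56.619,115.697) → (56.619,90.750) → (16.348,90.750) → (16.348,115.697). Closed: final G1 returns to the first vertex.

**Shape 4** — `<path>` closed polygon, stroke `#ff00ff` → score (S492, F2366). Machine vertices: (49.034,44.629) → (7.264,126.959) → (30.153,21.117) → (98.361,125.746) → (5.929,83.758) → (49.034,44.629). Closed: final G1 returns to the first vertex.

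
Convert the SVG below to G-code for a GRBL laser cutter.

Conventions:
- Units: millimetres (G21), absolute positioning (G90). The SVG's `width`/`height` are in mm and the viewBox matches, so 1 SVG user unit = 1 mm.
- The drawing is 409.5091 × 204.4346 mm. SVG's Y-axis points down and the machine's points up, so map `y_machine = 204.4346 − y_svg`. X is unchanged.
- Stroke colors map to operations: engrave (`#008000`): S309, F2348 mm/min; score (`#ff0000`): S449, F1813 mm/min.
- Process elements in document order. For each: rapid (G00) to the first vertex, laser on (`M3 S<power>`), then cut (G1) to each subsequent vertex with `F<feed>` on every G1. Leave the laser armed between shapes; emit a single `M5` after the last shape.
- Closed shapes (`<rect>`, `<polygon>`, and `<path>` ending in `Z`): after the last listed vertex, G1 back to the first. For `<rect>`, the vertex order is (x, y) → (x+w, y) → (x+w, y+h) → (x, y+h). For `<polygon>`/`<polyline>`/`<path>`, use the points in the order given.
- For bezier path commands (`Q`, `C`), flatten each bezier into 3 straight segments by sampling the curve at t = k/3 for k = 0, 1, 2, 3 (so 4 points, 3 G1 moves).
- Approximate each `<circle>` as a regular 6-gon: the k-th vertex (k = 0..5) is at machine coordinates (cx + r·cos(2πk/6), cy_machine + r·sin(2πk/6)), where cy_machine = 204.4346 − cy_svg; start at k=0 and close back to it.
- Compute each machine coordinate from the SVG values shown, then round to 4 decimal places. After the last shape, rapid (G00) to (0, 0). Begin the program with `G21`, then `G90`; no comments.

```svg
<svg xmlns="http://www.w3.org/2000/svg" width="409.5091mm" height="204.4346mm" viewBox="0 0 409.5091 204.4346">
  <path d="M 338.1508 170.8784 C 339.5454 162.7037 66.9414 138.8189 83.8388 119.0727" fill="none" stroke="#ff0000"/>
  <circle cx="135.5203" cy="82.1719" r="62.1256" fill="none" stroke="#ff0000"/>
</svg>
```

G21
G90
G00 X338.1508 Y33.5562
M3 S449
G1 X269.0829 Y46.2325 F1813
G1 X142.5715 Y64.9713 F1813
G1 X83.8388 Y85.3619 F1813
G00 X197.6459 Y122.2627
M3 S449
G1 X166.5831 Y176.0650 F1813
G1 X104.4575 Y176.0650 F1813
G1 X73.3947 Y122.2627 F1813
G1 X104.4575 Y68.4604 F1813
G1 X166.5831 Y68.4604 F1813
G1 X197.6459 Y122.2627 F1813
M5
G00 X0.0000 Y0.0000

viewBox `0 0 409.5091 204.4346` with mm width/height → 1 unit = 1 mm. Flip: y_m = 204.4346 − y_svg.

**Shape 1** — `<path>` cubic bezier, stroke `#ff0000` → score (S449, F1813). Control points (SVG): P0=(338.1508,170.8784), P1=(339.5454,162.7037), P2=(66.9414,138.8189), P3=(83.8388,119.0727); sampled at t=k/3. Machine vertices: (338.1508,33.5562) → (269.0829,46.2325) → (142.5715,64.9713) → (83.8388,85.3619). Open path.

**Shape 2** — `<circle>` circle, stroke `#ff0000` → score (S449, F1813). Machine vertices: (197.6459,122.2627) → (166.5831,176.0650) → (104.4575,176.0650) → (73.3947,122.2627) → (104.4575,68.4604) → (166.5831,68.4604) → (197.6459,122.2627). Closed: final G1 returns to the first vertex.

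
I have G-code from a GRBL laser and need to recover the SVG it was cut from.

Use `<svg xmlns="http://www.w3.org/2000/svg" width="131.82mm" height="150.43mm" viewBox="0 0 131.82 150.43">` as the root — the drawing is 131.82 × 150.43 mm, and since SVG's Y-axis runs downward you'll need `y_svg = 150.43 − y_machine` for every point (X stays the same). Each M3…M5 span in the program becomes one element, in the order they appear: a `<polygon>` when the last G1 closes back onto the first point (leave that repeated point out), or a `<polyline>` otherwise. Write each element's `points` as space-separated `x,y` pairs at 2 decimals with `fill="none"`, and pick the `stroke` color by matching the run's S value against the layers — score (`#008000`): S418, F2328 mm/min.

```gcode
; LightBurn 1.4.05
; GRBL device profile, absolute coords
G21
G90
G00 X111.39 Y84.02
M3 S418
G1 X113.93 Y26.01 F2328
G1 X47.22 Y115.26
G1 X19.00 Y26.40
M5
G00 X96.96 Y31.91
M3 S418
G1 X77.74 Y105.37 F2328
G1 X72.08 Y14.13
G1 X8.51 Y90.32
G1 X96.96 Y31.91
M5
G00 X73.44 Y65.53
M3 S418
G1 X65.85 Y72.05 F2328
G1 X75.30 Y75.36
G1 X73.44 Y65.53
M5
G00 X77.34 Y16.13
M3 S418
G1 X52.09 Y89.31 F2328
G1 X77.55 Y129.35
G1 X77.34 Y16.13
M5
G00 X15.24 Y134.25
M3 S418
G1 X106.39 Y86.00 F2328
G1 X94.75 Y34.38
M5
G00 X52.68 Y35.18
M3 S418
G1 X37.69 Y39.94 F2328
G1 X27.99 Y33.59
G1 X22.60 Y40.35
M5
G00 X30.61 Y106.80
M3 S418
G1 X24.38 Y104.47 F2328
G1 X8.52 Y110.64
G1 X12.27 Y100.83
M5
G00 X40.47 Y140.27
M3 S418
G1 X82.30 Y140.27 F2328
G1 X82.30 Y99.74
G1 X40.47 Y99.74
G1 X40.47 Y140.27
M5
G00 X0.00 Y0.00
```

Each laser-on run becomes one SVG element. Flip Y back into SVG space with y_svg = 150.43 − y_machine. Every run uses S418, so all elements get stroke `#008000` (score).

Run 1: The run is open, so emit a `<polyline>` with points (Y-flipped): 111.39,66.41 113.93,124.42 47.22,35.17 19.00,124.03.

Run 2: The run returns to its start, so emit a `<polygon>` with points (Y-flipped): 96.96,118.52 77.74,45.06 72.08,136.30 8.51,60.11.

Run 3: The run returns to its start, so emit a `<polygon>` with points (Y-flipped): 73.44,84.90 65.85,78.38 75.30,75.07.

Run 4: The run returns to its start, so emit a `<polygon>` with points (Y-flipped): 77.34,134.30 52.09,61.12 77.55,21.08.

Run 5: The run is open, so emit a `<polyline>` with points (Y-flipped): 15.24,16.18 106.39,64.43 94.75,116.05.

Run 6: The run is open, so emit a `<polyline>` with points (Y-flipped): 52.68,115.25 37.69,110.49 27.99,116.84 22.60,110.08.

Run 7: The run is open, so emit a `<polyline>` with points (Y-flipped): 30.61,43.63 24.38,45.96 8.52,39.79 12.27,49.60.

Run 8: The run returns to its start, so emit a `<polygon>` with points (Y-flipped): 40.47,10.16 82.30,10.16 82.30,50.69 40.47,50.69.

<svg xmlns="http://www.w3.org/2000/svg" width="131.82mm" height="150.43mm" viewBox="0 0 131.82 150.43">
  <polyline points="111.39,66.41 113.93,124.42 47.22,35.17 19.00,124.03" fill="none" stroke="#008000"/>
  <polygon points="96.96,118.52 77.74,45.06 72.08,136.30 8.51,60.11" fill="none" stroke="#008000"/>
  <polygon points="73.44,84.90 65.85,78.38 75.30,75.07" fill="none" stroke="#008000"/>
  <polygon points="77.34,134.30 52.09,61.12 77.55,21.08" fill="none" stroke="#008000"/>
  <polyline points="15.24,16.18 106.39,64.43 94.75,116.05" fill="none" stroke="#008000"/>
  <polyline points="52.68,115.25 37.69,110.49 27.99,116.84 22.60,110.08" fill="none" stroke="#008000"/>
  <polyline points="30.61,43.63 24.38,45.96 8.52,39.79 12.27,49.60" fill="none" stroke="#008000"/>
  <polygon points="40.47,10.16 82.30,10.16 82.30,50.69 40.47,50.69" fill="none" stroke="#008000"/>
</svg>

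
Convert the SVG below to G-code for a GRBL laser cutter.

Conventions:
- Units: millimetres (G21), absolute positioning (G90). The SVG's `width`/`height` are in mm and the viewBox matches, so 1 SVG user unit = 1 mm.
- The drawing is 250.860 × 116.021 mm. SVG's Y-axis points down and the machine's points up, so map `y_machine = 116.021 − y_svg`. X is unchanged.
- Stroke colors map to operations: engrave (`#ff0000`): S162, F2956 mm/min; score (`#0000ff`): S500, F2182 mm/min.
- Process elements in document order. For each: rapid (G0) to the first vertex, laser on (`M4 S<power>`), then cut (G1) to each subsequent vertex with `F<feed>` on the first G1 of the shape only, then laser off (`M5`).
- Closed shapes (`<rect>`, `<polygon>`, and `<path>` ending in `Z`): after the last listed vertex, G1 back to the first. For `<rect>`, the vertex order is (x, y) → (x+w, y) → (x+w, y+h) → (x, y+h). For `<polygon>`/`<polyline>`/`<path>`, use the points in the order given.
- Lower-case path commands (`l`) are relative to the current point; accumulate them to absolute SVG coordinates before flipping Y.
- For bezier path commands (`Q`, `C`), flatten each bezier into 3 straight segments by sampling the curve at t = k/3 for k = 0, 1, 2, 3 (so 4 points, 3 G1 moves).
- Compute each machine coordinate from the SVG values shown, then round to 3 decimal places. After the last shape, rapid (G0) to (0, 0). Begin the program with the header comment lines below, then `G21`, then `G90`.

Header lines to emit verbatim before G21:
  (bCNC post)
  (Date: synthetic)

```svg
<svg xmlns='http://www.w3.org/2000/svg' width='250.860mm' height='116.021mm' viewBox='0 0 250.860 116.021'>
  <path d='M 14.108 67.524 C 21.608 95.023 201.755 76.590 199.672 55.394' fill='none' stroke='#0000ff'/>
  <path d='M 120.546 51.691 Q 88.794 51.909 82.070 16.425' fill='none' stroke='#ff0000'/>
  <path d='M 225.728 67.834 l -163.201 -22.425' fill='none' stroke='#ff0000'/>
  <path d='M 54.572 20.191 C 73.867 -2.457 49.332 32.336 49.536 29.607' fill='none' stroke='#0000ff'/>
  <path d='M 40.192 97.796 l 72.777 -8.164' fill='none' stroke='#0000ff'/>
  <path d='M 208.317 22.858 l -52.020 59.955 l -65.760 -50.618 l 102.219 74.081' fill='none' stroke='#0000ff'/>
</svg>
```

viewBox `0 0 250.860 116.021` with mm width/height → 1 unit = 1 mm. Flip: y_m = 116.021 − y_svg.

**Shape 1** — `<path>` cubic bezier, stroke `#0000ff` → score (S500, F2182). Control points (SVG): P0=(14.108,67.524), P1=(21.608,95.023), P2=(201.755,76.590), P3=(199.672,55.394); sampled at t=k/3. Machine vertices: (14.108,48.497) → (66.013,34.710) → (154.155,41.951) → (199.672,60.627). Open path.

**Shape 2** — `<path>` quadratic bezier, stroke `#ff0000` → engrave (S162, F2956). Control points (SVG): P0=(120.546,51.691), P1=(88.794,51.909), P2=(82.070,16.425); sampled at t=k/3. Machine vertices: (120.546,64.330) → (102.159,68.152) → (89.334,79.907) → (82.070,99.596). Open path.

**Shape 3** — `<path>` line segment, stroke `#ff0000` → engrave (S162, F2956). Machine vertices: (225.728,48.187) → (62.527,70.612). Open path.

**Shape 4** — `<path>` cubic bezier, stroke `#0000ff` → score (S500, F2182). Control points (SVG): P0=(54.572,20.191), P1=(73.867,-2.457), P2=(49.332,32.336), P3=(49.536,29.607); sampled at t=k/3. Machine vertices: (54.572,95.830) → (61.797,102.848) → (55.039,92.675) → (49.536,86.414). Open path.

**Shape 5** — `<path>` line segment, stroke `#0000ff` → score (S500, F2182). Machine vertices: (40.192,18.225) → (112.969,26.389). Open path.

**Shape 6** — `<path>` open polyline, stroke `#0000ff` → score (S500, F2182). Machine vertices: (208.317,93.163) → (156.297,33.208) → (90.537,83.826) → (192.756,9.745). Open path.

(bCNC post)
(Date: synthetic)
G21
G90
G0 X14.108 Y48.497
M4 S500
G1 X66.013 Y34.710 F2182
G1 X154.155 Y41.951
G1 X199.672 Y60.627
M5
G0 X120.546 Y64.330
M4 S162
G1 X102.159 Y68.152 F2956
G1 X89.334 Y79.907
G1 X82.070 Y99.596
M5
G0 X225.728 Y48.187
M4 S162
G1 X62.527 Y70.612 F2956
M5
G0 X54.572 Y95.830
M4 S500
G1 X61.797 Y102.848 F2182
G1 X55.039 Y92.675
G1 X49.536 Y86.414
M5
G0 X40.192 Y18.225
M4 S500
G1 X112.969 Y26.389 F2182
M5
G0 X208.317 Y93.163
M4 S500
G1 X156.297 Y33.208 F2182
G1 X90.537 Y83.826
G1 X192.756 Y9.745
M5
G0 X0.000 Y0.000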